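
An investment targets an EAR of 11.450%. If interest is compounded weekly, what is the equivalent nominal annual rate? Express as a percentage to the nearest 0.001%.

(1 + r/52)^52 − 1 = 0.11450, so 1 + r/52 = 1.11450^(1/52).
r/52 = 0.002087, so r = 0.108519 = 10.852%.

10.852%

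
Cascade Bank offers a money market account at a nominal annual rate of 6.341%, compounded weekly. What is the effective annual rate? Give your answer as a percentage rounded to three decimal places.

EAR = (1 + 0.06341/52)^52 − 1.
= (1 + 0.001219)^52 − 1 = 1.065422 − 1 = 6.542%.

6.542%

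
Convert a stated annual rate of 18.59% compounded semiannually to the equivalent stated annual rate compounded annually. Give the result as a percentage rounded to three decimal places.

EAR = (1 + 0.1859/2)^2 − 1 = 0.194540.
Compounded annually, the equivalent nominal rate is the EAR itself: 19.454%.

19.454%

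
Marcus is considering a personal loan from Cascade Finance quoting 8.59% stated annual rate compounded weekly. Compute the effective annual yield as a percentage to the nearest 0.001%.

EAR = (1 + 0.0859/52)^52 − 1.
= 1.089620 − 1 = 8.962%.

8.962%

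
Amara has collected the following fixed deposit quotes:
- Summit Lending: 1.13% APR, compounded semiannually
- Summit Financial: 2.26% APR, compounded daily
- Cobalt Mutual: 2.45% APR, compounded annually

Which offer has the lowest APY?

Summit Lending

Summit Lending: (1 + 0.0113/2)^2 − 1 = 1.133%
Summit Financial: (1 + 0.0226/365)^365 − 1 = 2.286%
Cobalt Mutual: compounded annually, EAR = 2.450%
The lowest effective annual rate is Summit Lending at 1.133%.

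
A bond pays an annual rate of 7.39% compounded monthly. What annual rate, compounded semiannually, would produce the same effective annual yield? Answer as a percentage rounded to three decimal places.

7.505%

EAR = (1 + 0.0739/12)^12 − 1 = 0.076455.
Solve (1 + r/2)^2 = 1.076455: r/2 = 1.076455^(1/2) − 1 = 0.037524, so r = 0.075047 = 7.505%.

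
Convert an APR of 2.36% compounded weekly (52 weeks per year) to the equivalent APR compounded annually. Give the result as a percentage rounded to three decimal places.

2.388%

EAR = (1 + 0.0236/52)^52 − 1 = 0.023875.
Compounded annually, the equivalent nominal rate is the EAR itself: 2.388%.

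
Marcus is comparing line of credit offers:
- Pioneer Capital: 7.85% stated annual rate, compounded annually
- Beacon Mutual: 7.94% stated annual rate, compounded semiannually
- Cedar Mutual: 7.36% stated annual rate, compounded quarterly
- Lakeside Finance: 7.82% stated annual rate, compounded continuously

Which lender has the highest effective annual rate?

Pioneer Capital: compounded annually, EAR = 7.850%
Beacon Mutual: (1 + 0.0794/2)^2 − 1 = 8.098%
Cedar Mutual: (1 + 0.0736/4)^4 − 1 = 7.566%
Lakeside Finance: e^0.0782 − 1 = 8.134%
The highest effective annual rate is Lakeside Finance at 8.134%.

Lakeside Finance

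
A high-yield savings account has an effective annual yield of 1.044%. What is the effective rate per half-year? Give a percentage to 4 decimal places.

0.5206%

The per-half-year rate i satisfies (1 + i)^2 = 1 + 0.01044.
i = 1.01044^(1/2) − 1 = 0.0052064 = 0.5206%.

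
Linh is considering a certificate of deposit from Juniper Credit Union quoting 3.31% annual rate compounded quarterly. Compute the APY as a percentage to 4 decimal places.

EAR = (1 + 0.0331/4)^4 − 1.
= (1 + 0.008275)^4 − 1 = 1.033513 − 1 = 3.3513%.

3.3513%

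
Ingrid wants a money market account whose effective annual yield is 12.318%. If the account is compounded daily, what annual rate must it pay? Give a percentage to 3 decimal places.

11.618%

(1 + r/365)^365 − 1 = 0.12318, so 1 + r/365 = 1.12318^(1/365).
r/365 = 0.000318, so r = 0.116182 = 11.618%.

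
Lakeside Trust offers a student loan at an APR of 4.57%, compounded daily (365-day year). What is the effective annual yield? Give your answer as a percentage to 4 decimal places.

EAR = (1 + 0.0457/365)^365 − 1.
= (1 + 0.000125)^365 − 1 = 1.046757 − 1 = 4.6757%.

4.6757%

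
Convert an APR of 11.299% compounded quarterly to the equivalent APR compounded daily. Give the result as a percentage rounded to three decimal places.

11.144%

EAR = (1 + 0.11299/4)^4 − 1 = 0.117868.
Solve (1 + r/365)^365 = 1.117868: r/365 = 1.117868^(1/365) − 1 = 0.000305, so r = 0.111441 = 11.144%.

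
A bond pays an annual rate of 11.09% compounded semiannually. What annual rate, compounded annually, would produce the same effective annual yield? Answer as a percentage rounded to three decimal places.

EAR = (1 + 0.1109/2)^2 − 1 = 0.113975.
Compounded annually, the equivalent nominal rate is the EAR itself: 11.397%.

11.397%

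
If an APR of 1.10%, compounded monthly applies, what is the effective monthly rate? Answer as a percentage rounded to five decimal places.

0.09167%

With a nominal annual rate compounded monthly, the periodic rate is the nominal rate divided by 12.
i = 0.0110 / 12 = 0.0009167 = 0.09167%.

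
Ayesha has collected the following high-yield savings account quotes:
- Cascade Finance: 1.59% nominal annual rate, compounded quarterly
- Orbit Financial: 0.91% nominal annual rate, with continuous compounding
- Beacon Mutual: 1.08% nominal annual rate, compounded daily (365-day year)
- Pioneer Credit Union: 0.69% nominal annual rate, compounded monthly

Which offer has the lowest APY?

Pioneer Credit Union

Cascade Finance: (1 + 0.0159/4)^4 − 1 = 1.600%
Orbit Financial: e^0.0091 − 1 = 0.914%
Beacon Mutual: (1 + 0.0108/365)^365 − 1 = 1.086%
Pioneer Credit Union: (1 + 0.0069/12)^12 − 1 = 0.692%
The lowest effective annual rate is Pioneer Credit Union at 0.692%.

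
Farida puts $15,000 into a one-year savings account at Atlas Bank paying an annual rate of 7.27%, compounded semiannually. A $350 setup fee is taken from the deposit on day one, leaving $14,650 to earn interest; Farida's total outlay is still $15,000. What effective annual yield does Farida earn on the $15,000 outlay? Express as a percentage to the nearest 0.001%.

Value after one year: 14,650 × (1 + 0.0727/2)^2 = 14,650 × 1.074021 = $15,734.41.
Effective yield on the $15,000 outlay: 15,734.41 / 15,000 − 1 = 0.048961 = 4.896%.

4.896%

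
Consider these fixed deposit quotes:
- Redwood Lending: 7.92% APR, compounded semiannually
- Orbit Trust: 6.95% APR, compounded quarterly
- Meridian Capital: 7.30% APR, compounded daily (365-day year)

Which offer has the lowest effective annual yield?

Redwood Lending: (1 + 0.0792/2)^2 − 1 = 8.077%
Orbit Trust: (1 + 0.0695/4)^4 − 1 = 7.133%
Meridian Capital: (1 + 0.0730/365)^365 − 1 = 7.572%
The lowest effective annual rate is Orbit Trust at 7.133%.

Orbit Trust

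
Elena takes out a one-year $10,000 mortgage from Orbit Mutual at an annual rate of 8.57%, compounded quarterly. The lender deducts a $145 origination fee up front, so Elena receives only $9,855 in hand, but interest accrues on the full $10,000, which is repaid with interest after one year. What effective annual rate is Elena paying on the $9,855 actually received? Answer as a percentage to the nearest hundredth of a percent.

Amount owed after one year: 10,000 × (1 + 0.0857/4)^4 = 10,000 × 1.088494 = $10,884.94.
Effective rate on net proceeds: 10,884.94 / 9,855 − 1 = 0.104509 = 10.45%.

10.45%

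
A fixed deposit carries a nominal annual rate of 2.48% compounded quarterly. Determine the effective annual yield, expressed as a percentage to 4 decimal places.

2.5032%

EAR = (1 + 0.0248/4)^4 − 1.
= 1.025032 − 1 = 2.5032%.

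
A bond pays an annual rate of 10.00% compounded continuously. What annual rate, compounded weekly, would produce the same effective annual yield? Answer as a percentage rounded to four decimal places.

EAR under continuous compounding: e^0.1000 − 1 = 0.105171.
Solve (1 + r/52)^52 = 1.105171: r/52 = 1.105171^(1/52) − 1 = 0.001925, so r = 0.100096 = 10.0096%.

10.0096%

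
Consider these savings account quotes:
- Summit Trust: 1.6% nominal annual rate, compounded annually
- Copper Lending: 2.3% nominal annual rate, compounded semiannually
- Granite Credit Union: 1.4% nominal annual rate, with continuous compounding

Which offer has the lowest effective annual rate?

Summit Trust: compounded annually, EAR = 1.600%
Copper Lending: (1 + 0.023/2)^2 − 1 = 2.313%
Granite Credit Union: e^0.014 − 1 = 1.410%
The lowest effective annual rate is Granite Credit Union at 1.410%.

Granite Credit Union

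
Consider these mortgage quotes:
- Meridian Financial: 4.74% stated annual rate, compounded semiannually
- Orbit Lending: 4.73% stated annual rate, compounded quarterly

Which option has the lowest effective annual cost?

Meridian Financial

Meridian Financial: (1 + 0.0474/2)^2 − 1 = 4.796%
Orbit Lending: (1 + 0.0473/4)^4 − 1 = 4.815%
The lowest effective annual rate is Meridian Financial at 4.796%.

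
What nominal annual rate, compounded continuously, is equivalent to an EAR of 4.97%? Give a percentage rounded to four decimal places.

Continuous: nominal r satisfies e^r − 1 = 0.0497.
r = ln(1 + 0.0497) = ln(1.0497) = 0.048504 = 4.8504%.

4.8504%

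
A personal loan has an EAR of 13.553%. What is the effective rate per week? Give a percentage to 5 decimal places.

The per-week rate i satisfies (1 + i)^52 = 1 + 0.13553.
i = 1.13553^(1/52) − 1 = 0.0024472 = 0.24472%.

0.24472%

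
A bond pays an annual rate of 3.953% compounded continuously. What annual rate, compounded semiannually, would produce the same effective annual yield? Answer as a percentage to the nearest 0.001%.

EAR under continuous compounding: e^0.03953 − 1 = 0.040322.
Solve (1 + r/2)^2 = 1.040322: r/2 = 1.040322^(1/2) − 1 = 0.019962, so r = 0.039923 = 3.992%.

3.992%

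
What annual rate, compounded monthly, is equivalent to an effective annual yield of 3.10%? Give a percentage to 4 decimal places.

(1 + r/12)^12 − 1 = 0.0310, so 1 + r/12 = 1.0310^(1/12).
r/12 = 0.002547, so r = 0.030568 = 3.0568%.

3.0568%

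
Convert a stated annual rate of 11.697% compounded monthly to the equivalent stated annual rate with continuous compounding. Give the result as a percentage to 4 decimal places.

EAR = (1 + 0.11697/12)^12 − 1 = 0.123449.
Equivalent continuous rate: r = ln(1 + 0.123449) = 0.116404 = 11.6404%.

11.6404%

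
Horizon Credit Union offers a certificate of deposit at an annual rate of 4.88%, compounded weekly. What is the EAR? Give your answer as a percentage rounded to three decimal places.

EAR = (1 + 0.0488/52)^52 − 1.
= 1.049986 − 1 = 4.999%.

4.999%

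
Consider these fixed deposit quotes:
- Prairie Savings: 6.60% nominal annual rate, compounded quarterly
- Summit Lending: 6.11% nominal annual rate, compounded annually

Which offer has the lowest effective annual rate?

Summit Lending

Prairie Savings: (1 + 0.0660/4)^4 − 1 = 6.765%
Summit Lending: compounded annually, EAR = 6.110%
The lowest effective annual rate is Summit Lending at 6.110%.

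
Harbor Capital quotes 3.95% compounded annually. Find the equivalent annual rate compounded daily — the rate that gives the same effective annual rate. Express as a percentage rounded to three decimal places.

3.874%

Compounded annually, EAR = nominal = 0.039500.
Solve (1 + r/365)^365 = 1.039500: r/365 = 1.039500^(1/365) − 1 = 0.000106, so r = 0.038742 = 3.874%.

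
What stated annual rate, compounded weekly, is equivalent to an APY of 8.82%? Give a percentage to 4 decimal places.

(1 + r/52)^52 − 1 = 0.0882, so 1 + r/52 = 1.0882^(1/52).
r/52 = 0.001627, so r = 0.084594 = 8.4594%.

8.4594%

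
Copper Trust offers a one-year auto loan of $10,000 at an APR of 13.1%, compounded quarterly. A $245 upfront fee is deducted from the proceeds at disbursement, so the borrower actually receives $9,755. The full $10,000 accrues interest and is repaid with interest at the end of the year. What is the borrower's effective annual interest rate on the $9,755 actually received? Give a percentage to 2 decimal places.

Amount owed after one year: 10,000 × (1 + 0.131/4)^4 = 10,000 × 1.137577 = $11,375.77.
Effective rate on net proceeds: 11,375.77 / 9,755 − 1 = 0.166148 = 16.61%.

16.61%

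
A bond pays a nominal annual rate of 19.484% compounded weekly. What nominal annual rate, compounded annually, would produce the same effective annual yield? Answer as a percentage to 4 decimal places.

21.4674%

EAR = (1 + 0.19484/52)^52 − 1 = 0.214674.
Compounded annually, the equivalent nominal rate is the EAR itself: 21.4674%.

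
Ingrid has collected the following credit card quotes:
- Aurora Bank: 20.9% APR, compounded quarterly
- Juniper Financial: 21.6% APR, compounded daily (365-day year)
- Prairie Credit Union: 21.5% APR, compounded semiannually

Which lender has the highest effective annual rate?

Aurora Bank: (1 + 0.209/4)^4 − 1 = 22.596%
Juniper Financial: (1 + 0.216/365)^365 − 1 = 24.102%
Prairie Credit Union: (1 + 0.215/2)^2 − 1 = 22.656%
The highest effective annual rate is Juniper Financial at 24.102%.

Juniper Financial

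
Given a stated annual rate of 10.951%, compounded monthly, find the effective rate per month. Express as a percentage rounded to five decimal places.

0.91258%

With a nominal annual rate compounded monthly, the periodic rate is the nominal rate divided by 12.
i = 0.10951 / 12 = 0.0091258 = 0.91258%.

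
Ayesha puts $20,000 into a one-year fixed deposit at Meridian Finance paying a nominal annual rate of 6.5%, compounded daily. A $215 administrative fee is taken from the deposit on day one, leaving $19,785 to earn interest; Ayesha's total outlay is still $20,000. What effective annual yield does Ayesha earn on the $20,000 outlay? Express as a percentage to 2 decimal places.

5.57%

Value after one year: 19,785 × (1 + 0.065/365)^365 = 19,785 × 1.067153 = $21,113.62.
Effective yield on the $20,000 outlay: 21,113.62 / 20,000 − 1 = 0.055681 = 5.57%.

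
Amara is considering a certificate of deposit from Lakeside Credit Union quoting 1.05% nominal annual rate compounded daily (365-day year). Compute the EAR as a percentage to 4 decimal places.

EAR = (1 + 0.0105/365)^365 − 1.
= (1 + 0.000029)^365 − 1 = 1.010555 − 1 = 1.0555%.

1.0555%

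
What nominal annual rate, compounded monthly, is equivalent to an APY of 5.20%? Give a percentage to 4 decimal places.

5.0800%

(1 + r/12)^12 − 1 = 0.0520, so 1 + r/12 = 1.0520^(1/12).
r/12 = 0.004233, so r = 0.050800 = 5.0800%.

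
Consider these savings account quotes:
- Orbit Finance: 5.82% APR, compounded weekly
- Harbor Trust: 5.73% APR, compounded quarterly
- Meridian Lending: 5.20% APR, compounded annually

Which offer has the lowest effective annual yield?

Orbit Finance: (1 + 0.0582/52)^52 − 1 = 5.989%
Harbor Trust: (1 + 0.0573/4)^4 − 1 = 5.854%
Meridian Lending: compounded annually, EAR = 5.200%
The lowest effective annual rate is Meridian Lending at 5.200%.

Meridian Lending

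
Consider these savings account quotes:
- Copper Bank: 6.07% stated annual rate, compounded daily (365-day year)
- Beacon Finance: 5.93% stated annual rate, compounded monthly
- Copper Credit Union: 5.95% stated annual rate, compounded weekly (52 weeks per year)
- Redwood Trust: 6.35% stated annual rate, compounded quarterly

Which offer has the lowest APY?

Copper Bank: (1 + 0.0607/365)^365 − 1 = 6.257%
Beacon Finance: (1 + 0.0593/12)^12 − 1 = 6.094%
Copper Credit Union: (1 + 0.0595/52)^52 − 1 = 6.127%
Redwood Trust: (1 + 0.0635/4)^4 − 1 = 6.503%
The lowest effective annual rate is Beacon Finance at 6.094%.

Beacon Finance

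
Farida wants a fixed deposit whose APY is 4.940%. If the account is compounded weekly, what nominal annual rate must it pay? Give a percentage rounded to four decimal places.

(1 + r/52)^52 − 1 = 0.04940, so 1 + r/52 = 1.04940^(1/52).
r/52 = 0.000928, so r = 0.048241 = 4.8241%.

4.8241%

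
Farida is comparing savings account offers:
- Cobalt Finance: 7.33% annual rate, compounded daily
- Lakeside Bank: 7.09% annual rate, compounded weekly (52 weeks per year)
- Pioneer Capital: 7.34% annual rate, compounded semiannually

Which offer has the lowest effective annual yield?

Cobalt Finance: (1 + 0.0733/365)^365 − 1 = 7.605%
Lakeside Bank: (1 + 0.0709/52)^52 − 1 = 7.342%
Pioneer Capital: (1 + 0.0734/2)^2 − 1 = 7.475%
The lowest effective annual rate is Lakeside Bank at 7.342%.

Lakeside Bank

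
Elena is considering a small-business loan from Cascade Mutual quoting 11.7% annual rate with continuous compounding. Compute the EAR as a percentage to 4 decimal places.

12.4119%

With continuous compounding, EAR = e^0.117 − 1.
e^0.117 = 1.124119, so EAR = 0.124119 = 12.4119%.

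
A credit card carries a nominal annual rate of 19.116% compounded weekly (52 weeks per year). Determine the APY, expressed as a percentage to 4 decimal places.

EAR = (1 + 0.19116/52)^52 − 1.
= (1 + 0.003676)^52 − 1 = 1.210229 − 1 = 21.0229%.

21.0229%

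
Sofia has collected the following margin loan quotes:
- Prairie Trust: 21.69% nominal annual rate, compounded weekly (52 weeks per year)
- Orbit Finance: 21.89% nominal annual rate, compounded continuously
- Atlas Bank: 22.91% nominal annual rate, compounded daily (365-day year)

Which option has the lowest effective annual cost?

Prairie Trust: (1 + 0.2169/52)^52 − 1 = 24.166%
Orbit Finance: e^0.2189 − 1 = 24.471%
Atlas Bank: (1 + 0.2291/365)^365 − 1 = 25.738%
The lowest effective annual rate is Prairie Trust at 24.166%.

Prairie Trust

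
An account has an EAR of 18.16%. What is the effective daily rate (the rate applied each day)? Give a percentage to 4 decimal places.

The per-day rate i satisfies (1 + i)^365 = 1 + 0.1816.
i = 1.1816^(1/365) − 1 = 0.0004573 = 0.0457%.

0.0457%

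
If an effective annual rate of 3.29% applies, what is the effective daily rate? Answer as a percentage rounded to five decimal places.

The per-day rate i satisfies (1 + i)^365 = 1 + 0.0329.
i = 1.0329^(1/365) − 1 = 0.0000887 = 0.00887%.

0.00887%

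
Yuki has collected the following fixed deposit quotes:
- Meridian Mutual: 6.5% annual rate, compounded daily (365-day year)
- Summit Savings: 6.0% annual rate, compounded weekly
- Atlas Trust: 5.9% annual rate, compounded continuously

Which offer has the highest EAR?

Meridian Mutual

Meridian Mutual: (1 + 0.065/365)^365 − 1 = 6.715%
Summit Savings: (1 + 0.060/52)^52 − 1 = 6.180%
Atlas Trust: e^0.059 − 1 = 6.078%
The highest effective annual rate is Meridian Mutual at 6.715%.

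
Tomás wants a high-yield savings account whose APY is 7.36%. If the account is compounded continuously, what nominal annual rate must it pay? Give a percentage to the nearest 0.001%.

7.102%

Continuous: nominal r satisfies e^r − 1 = 0.0736.
r = ln(1 + 0.0736) = ln(1.0736) = 0.071017 = 7.102%.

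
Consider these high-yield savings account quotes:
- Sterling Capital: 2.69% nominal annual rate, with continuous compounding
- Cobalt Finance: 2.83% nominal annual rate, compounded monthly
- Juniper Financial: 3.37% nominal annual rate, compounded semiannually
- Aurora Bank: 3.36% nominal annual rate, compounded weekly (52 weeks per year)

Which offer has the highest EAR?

Aurora Bank

Sterling Capital: e^0.0269 − 1 = 2.727%
Cobalt Finance: (1 + 0.0283/12)^12 − 1 = 2.867%
Juniper Financial: (1 + 0.0337/2)^2 − 1 = 3.398%
Aurora Bank: (1 + 0.0336/52)^52 − 1 = 3.416%
The highest effective annual rate is Aurora Bank at 3.416%.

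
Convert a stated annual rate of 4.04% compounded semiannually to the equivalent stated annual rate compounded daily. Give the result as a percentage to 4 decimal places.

4.0000%

EAR = (1 + 0.0404/2)^2 − 1 = 0.040808.
Solve (1 + r/365)^365 = 1.040808: r/365 = 1.040808^(1/365) − 1 = 0.000110, so r = 0.040000 = 4.0000%.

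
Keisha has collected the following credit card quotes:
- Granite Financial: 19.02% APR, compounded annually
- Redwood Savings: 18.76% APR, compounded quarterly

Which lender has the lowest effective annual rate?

Granite Financial: compounded annually, EAR = 19.020%
Redwood Savings: (1 + 0.1876/4)^4 − 1 = 20.122%
The lowest effective annual rate is Granite Financial at 19.020%.

Granite Financial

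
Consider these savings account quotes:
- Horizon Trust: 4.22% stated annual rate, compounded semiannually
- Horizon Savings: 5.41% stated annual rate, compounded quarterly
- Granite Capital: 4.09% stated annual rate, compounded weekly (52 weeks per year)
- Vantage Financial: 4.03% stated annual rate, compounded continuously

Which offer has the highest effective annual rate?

Horizon Trust: (1 + 0.0422/2)^2 − 1 = 4.265%
Horizon Savings: (1 + 0.0541/4)^4 − 1 = 5.521%
Granite Capital: (1 + 0.0409/52)^52 − 1 = 4.173%
Vantage Financial: e^0.0403 − 1 = 4.112%
The highest effective annual rate is Horizon Savings at 5.521%.

Horizon Savings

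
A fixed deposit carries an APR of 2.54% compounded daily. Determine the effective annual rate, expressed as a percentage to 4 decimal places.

EAR = (1 + 0.0254/365)^365 − 1.
= (1 + 0.000070)^365 − 1 = 1.025724 − 1 = 2.5724%.

2.5724%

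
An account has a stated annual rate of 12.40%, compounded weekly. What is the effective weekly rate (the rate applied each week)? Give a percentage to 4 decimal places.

0.2385%

With a nominal annual rate compounded weekly, the periodic rate is the nominal rate divided by 52.
i = 0.1240 / 52 = 0.0023846 = 0.2385%.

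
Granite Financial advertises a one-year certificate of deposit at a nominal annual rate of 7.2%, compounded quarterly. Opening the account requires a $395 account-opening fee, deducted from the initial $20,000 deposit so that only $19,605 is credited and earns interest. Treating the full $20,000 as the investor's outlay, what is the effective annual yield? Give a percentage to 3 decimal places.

5.276%

Value after one year: 19,605 × (1 + 0.072/4)^4 = 19,605 × 1.073967 = $21,055.13.
Effective yield on the $20,000 outlay: 21,055.13 / 20,000 − 1 = 0.052757 = 5.276%.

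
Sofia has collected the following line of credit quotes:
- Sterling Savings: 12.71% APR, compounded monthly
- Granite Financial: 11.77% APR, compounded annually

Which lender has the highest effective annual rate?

Sterling Savings

Sterling Savings: (1 + 0.1271/12)^12 − 1 = 13.477%
Granite Financial: compounded annually, EAR = 11.770%
The highest effective annual rate is Sterling Savings at 13.477%.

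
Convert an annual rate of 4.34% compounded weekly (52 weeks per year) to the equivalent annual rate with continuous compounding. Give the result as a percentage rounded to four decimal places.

EAR = (1 + 0.0434/52)^52 − 1 = 0.044337.
Equivalent continuous rate: r = ln(1 + 0.044337) = 0.043382 = 4.3382%.

4.3382%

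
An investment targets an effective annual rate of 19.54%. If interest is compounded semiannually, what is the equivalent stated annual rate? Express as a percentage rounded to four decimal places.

18.6687%

(1 + r/2)^2 − 1 = 0.1954, so 1 + r/2 = 1.1954^(1/2).
r/2 = 0.093343, so r = 0.186687 = 18.6687%.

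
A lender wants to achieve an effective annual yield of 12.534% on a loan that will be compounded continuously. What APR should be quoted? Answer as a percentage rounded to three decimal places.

11.809%

Continuous: nominal r satisfies e^r − 1 = 0.12534.
r = ln(1 + 0.12534) = ln(1.12534) = 0.118085 = 11.809%.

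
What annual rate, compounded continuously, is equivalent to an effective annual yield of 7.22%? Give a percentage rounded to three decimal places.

Continuous: nominal r satisfies e^r − 1 = 0.0722.
r = ln(1 + 0.0722) = ln(1.0722) = 0.069713 = 6.971%.

6.971%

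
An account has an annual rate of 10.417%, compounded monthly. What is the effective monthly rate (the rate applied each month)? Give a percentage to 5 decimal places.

0.86808%

With a nominal annual rate compounded monthly, the periodic rate is the nominal rate divided by 12.
i = 0.10417 / 12 = 0.0086808 = 0.86808%.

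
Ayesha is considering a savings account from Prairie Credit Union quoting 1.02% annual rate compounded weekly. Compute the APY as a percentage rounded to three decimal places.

EAR = (1 + 0.0102/52)^52 − 1.
= 1.010251 − 1 = 1.025%.

1.025%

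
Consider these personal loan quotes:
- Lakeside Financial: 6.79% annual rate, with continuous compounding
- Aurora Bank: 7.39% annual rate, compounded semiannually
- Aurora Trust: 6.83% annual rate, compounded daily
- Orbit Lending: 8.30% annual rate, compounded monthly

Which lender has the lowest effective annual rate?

Lakeside Financial: e^0.0679 − 1 = 7.026%
Aurora Bank: (1 + 0.0739/2)^2 − 1 = 7.527%
Aurora Trust: (1 + 0.0683/365)^365 − 1 = 7.068%
Orbit Lending: (1 + 0.0830/12)^12 − 1 = 8.623%
The lowest effective annual rate is Lakeside Financial at 7.026%.

Lakeside Financial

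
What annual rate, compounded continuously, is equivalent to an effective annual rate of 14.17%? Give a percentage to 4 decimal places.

Continuous: nominal r satisfies e^r − 1 = 0.1417.
r = ln(1 + 0.1417) = ln(1.1417) = 0.132518 = 13.2518%.

13.2518%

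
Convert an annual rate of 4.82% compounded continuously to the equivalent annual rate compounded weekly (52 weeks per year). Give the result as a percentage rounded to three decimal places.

EAR under continuous compounding: e^0.0482 − 1 = 0.049381.
Solve (1 + r/52)^52 = 1.049381: r/52 = 1.049381^(1/52) − 1 = 0.000927, so r = 0.048222 = 4.822%.

4.822%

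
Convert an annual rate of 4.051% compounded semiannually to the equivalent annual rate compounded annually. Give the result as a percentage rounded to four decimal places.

4.0920%

EAR = (1 + 0.04051/2)^2 − 1 = 0.040920.
Compounded annually, the equivalent nominal rate is the EAR itself: 4.0920%.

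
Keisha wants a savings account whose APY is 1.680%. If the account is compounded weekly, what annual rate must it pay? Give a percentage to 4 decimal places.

(1 + r/52)^52 − 1 = 0.01680, so 1 + r/52 = 1.01680^(1/52).
r/52 = 0.000320, so r = 0.016663 = 1.6663%.

1.6663%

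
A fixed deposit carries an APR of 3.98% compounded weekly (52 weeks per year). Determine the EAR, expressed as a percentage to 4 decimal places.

EAR = (1 + 0.0398/52)^52 − 1.
= (1 + 0.000765)^52 − 1 = 1.040587 − 1 = 4.0587%.

4.0587%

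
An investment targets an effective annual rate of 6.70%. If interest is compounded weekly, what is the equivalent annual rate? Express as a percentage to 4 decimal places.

6.4891%

(1 + r/52)^52 − 1 = 0.0670, so 1 + r/52 = 1.0670^(1/52).
r/52 = 0.001248, so r = 0.064891 = 6.4891%.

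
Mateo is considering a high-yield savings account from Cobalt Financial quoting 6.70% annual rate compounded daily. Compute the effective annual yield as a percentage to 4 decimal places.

EAR = (1 + 0.0670/365)^365 − 1.
= (1 + 0.000184)^365 − 1 = 1.069289 − 1 = 6.9289%.

6.9289%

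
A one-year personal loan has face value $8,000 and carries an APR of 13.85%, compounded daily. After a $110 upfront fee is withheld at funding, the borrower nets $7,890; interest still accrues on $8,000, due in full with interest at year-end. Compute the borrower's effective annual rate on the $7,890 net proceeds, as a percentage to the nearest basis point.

Amount owed after one year: 8,000 × (1 + 0.1385/365)^365 = 8,000 × 1.148520 = $9,188.16.
Effective rate on net proceeds: 9,188.16 / 7,890 − 1 = 0.164532 = 16.45%.

16.45%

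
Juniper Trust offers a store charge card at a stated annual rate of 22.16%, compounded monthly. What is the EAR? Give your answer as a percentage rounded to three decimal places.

EAR = (1 + 0.2216/12)^12 − 1.
= (1 + 0.018467)^12 − 1 = 1.245552 − 1 = 24.555%.

24.555%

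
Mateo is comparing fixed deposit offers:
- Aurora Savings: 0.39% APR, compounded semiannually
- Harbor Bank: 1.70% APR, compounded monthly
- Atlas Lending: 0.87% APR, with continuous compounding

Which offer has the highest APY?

Aurora Savings: (1 + 0.0039/2)^2 − 1 = 0.390%
Harbor Bank: (1 + 0.0170/12)^12 − 1 = 1.713%
Atlas Lending: e^0.0087 − 1 = 0.874%
The highest effective annual rate is Harbor Bank at 1.713%.

Harbor Bank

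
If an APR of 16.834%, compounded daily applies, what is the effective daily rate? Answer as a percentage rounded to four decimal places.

0.0461%

With a nominal annual rate compounded daily, the periodic rate is the nominal rate divided by 365.
i = 0.16834 / 365 = 0.0004612 = 0.0461%.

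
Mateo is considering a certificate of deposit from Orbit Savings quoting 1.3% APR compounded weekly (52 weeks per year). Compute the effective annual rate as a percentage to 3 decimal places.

1.308%

EAR = (1 + 0.013/52)^52 − 1.
= (1 + 0.000250)^52 − 1 = 1.013083 − 1 = 1.308%.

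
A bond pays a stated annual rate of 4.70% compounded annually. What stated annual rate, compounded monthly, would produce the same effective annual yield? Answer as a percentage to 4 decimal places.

4.6017%

Compounded annually, EAR = nominal = 0.047000.
Solve (1 + r/12)^12 = 1.047000: r/12 = 1.047000^(1/12) − 1 = 0.003835, so r = 0.046017 = 4.6017%.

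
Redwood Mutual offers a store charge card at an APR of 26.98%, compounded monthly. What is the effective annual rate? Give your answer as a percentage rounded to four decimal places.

30.5795%

EAR = (1 + 0.2698/12)^12 − 1.
= (1 + 0.022483)^12 − 1 = 1.305795 − 1 = 30.5795%.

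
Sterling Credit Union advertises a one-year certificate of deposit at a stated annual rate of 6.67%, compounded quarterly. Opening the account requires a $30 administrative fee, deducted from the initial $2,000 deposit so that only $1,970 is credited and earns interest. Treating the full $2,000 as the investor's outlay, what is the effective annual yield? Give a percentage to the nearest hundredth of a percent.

Value after one year: 1,970 × (1 + 0.0667/4)^4 = 1,970 × 1.068387 = $2,104.72.
Effective yield on the $2,000 outlay: 2,104.72 / 2,000 − 1 = 0.052361 = 5.24%.

5.24%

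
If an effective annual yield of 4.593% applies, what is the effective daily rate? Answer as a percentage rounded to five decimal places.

The per-day rate i satisfies (1 + i)^365 = 1 + 0.04593.
i = 1.04593^(1/365) − 1 = 0.0001230 = 0.01230%.

0.01230%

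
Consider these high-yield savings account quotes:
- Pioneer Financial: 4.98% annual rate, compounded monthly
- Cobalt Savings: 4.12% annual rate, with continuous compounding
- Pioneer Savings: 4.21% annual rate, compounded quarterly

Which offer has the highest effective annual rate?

Pioneer Financial

Pioneer Financial: (1 + 0.0498/12)^12 − 1 = 5.095%
Cobalt Savings: e^0.0412 − 1 = 4.206%
Pioneer Savings: (1 + 0.0421/4)^4 − 1 = 4.277%
The highest effective annual rate is Pioneer Financial at 5.095%.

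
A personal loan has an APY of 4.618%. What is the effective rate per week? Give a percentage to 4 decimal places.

0.0869%

The per-week rate i satisfies (1 + i)^52 = 1 + 0.04618.
i = 1.04618^(1/52) − 1 = 0.0008686 = 0.0869%.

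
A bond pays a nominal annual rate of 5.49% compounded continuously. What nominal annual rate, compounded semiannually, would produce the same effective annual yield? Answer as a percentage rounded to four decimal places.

5.5660%

EAR under continuous compounding: e^0.0549 − 1 = 0.056435.
Solve (1 + r/2)^2 = 1.056435: r/2 = 1.056435^(1/2) − 1 = 0.027830, so r = 0.055660 = 5.5660%.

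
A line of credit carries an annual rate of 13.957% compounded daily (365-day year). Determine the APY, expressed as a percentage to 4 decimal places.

14.9749%

EAR = (1 + 0.13957/365)^365 − 1.
= 1.149749 − 1 = 14.9749%.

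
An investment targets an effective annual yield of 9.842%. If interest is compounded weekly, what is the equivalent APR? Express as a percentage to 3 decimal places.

9.396%

(1 + r/52)^52 − 1 = 0.09842, so 1 + r/52 = 1.09842^(1/52).
r/52 = 0.001807, so r = 0.093958 = 9.396%.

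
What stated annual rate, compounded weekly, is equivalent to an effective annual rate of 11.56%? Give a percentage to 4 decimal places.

10.9508%

(1 + r/52)^52 − 1 = 0.1156, so 1 + r/52 = 1.1156^(1/52).
r/52 = 0.002106, so r = 0.109508 = 10.9508%.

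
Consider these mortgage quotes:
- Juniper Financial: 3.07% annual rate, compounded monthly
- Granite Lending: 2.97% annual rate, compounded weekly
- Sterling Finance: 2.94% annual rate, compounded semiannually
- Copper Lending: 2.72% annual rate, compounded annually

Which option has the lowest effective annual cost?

Copper Lending

Juniper Financial: (1 + 0.0307/12)^12 − 1 = 3.114%
Granite Lending: (1 + 0.0297/52)^52 − 1 = 3.014%
Sterling Finance: (1 + 0.0294/2)^2 − 1 = 2.962%
Copper Lending: compounded annually, EAR = 2.720%
The lowest effective annual rate is Copper Lending at 2.720%.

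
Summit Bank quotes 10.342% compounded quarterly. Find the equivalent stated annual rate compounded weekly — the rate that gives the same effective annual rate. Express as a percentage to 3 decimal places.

10.221%

EAR = (1 + 0.10342/4)^4 − 1 = 0.107500.
Solve (1 + r/52)^52 = 1.107500: r/52 = 1.107500^(1/52) − 1 = 0.001965, so r = 0.102206 = 10.221%.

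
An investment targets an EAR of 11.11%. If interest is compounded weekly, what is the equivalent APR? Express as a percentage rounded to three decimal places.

10.546%

(1 + r/52)^52 − 1 = 0.1111, so 1 + r/52 = 1.1111^(1/52).
r/52 = 0.002028, so r = 0.105457 = 10.546%.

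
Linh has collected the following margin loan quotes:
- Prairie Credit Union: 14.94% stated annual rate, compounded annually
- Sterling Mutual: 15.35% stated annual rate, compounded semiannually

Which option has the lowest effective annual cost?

Prairie Credit Union: compounded annually, EAR = 14.940%
Sterling Mutual: (1 + 0.1535/2)^2 − 1 = 15.939%
The lowest effective annual rate is Prairie Credit Union at 14.940%.

Prairie Credit Union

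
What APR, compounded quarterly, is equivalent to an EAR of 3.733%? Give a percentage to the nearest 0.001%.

(1 + r/4)^4 − 1 = 0.03733, so 1 + r/4 = 1.03733^(1/4).
r/4 = 0.009205, so r = 0.036819 = 3.682%.

3.682%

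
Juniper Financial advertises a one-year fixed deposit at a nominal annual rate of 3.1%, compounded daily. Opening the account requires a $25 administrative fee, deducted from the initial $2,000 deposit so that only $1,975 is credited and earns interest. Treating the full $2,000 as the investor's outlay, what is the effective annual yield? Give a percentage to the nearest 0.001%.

Value after one year: 1,975 × (1 + 0.031/365)^365 = 1,975 × 1.031484 = $2,037.18.
Effective yield on the $2,000 outlay: 2,037.18 / 2,000 − 1 = 0.018591 = 1.859%.

1.859%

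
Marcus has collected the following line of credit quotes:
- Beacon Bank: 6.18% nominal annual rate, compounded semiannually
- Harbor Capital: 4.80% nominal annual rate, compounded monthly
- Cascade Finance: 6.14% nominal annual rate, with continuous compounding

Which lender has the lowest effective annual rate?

Harbor Capital

Beacon Bank: (1 + 0.0618/2)^2 − 1 = 6.275%
Harbor Capital: (1 + 0.0480/12)^12 − 1 = 4.907%
Cascade Finance: e^0.0614 − 1 = 6.332%
The lowest effective annual rate is Harbor Capital at 4.907%.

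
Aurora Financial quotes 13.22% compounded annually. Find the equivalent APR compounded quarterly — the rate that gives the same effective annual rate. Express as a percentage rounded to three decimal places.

Compounded annually, EAR = nominal = 0.132200.
Solve (1 + r/4)^4 = 1.132200: r/4 = 1.132200^(1/4) − 1 = 0.031527, so r = 0.126110 = 12.611%.

12.611%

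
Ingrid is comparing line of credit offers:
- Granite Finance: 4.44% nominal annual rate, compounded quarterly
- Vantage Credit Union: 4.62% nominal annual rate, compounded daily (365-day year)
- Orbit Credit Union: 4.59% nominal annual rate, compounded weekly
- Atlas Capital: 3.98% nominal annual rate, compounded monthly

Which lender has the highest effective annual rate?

Vantage Credit Union

Granite Finance: (1 + 0.0444/4)^4 − 1 = 4.514%
Vantage Credit Union: (1 + 0.0462/365)^365 − 1 = 4.728%
Orbit Credit Union: (1 + 0.0459/52)^52 − 1 = 4.695%
Atlas Capital: (1 + 0.0398/12)^12 − 1 = 4.053%
The highest effective annual rate is Vantage Credit Union at 4.728%.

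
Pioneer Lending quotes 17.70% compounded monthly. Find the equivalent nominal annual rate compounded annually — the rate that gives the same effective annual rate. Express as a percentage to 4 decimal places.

19.2089%

EAR = (1 + 0.1770/12)^12 − 1 = 0.192089.
Compounded annually, the equivalent nominal rate is the EAR itself: 19.2089%.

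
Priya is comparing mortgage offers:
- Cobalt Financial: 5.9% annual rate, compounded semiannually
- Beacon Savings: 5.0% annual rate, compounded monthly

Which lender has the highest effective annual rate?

Cobalt Financial: (1 + 0.059/2)^2 − 1 = 5.987%
Beacon Savings: (1 + 0.050/12)^12 − 1 = 5.116%
The highest effective annual rate is Cobalt Financial at 5.987%.

Cobalt Financial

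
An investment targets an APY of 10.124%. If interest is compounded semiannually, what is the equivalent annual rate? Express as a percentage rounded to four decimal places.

9.8800%

(1 + r/2)^2 − 1 = 0.10124, so 1 + r/2 = 1.10124^(1/2).
r/2 = 0.049400, so r = 0.098800 = 9.8800%.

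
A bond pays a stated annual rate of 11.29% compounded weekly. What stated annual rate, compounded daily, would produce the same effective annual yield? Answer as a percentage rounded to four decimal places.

EAR = (1 + 0.1129/52)^52 − 1 = 0.119383.
Solve (1 + r/365)^365 = 1.119383: r/365 = 1.119383^(1/365) − 1 = 0.000309, so r = 0.112795 = 11.2795%.

11.2795%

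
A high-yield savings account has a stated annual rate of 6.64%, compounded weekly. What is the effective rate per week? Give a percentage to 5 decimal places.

0.12769%

With a nominal annual rate compounded weekly, the periodic rate is the nominal rate divided by 52.
i = 0.0664 / 52 = 0.0012769 = 0.12769%.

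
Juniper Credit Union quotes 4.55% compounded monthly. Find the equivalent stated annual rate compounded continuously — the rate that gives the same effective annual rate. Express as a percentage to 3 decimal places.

4.541%

EAR = (1 + 0.0455/12)^12 − 1 = 0.046461.
Equivalent continuous rate: r = ln(1 + 0.046461) = 0.045414 = 4.541%.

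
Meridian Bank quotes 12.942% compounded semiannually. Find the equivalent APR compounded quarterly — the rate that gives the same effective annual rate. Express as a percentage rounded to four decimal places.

EAR = (1 + 0.12942/2)^2 − 1 = 0.133607.
Solve (1 + r/4)^4 = 1.133607: r/4 = 1.133607^(1/4) − 1 = 0.031848, so r = 0.127391 = 12.7391%.

12.7391%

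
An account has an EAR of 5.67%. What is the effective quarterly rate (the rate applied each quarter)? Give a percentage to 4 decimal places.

The per-quarter rate i satisfies (1 + i)^4 = 1 + 0.0567.
i = 1.0567^(1/4) − 1 = 0.0138832 = 1.3883%.

1.3883%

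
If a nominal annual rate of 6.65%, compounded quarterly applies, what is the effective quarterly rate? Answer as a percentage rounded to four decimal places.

With a nominal annual rate compounded quarterly, the periodic rate is the nominal rate divided by 4.
i = 0.0665 / 4 = 0.0166250 = 1.6625%.

1.6625%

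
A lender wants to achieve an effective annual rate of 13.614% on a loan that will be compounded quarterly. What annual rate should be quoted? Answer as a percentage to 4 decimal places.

12.9695%

(1 + r/4)^4 − 1 = 0.13614, so 1 + r/4 = 1.13614^(1/4).
r/4 = 0.032424, so r = 0.129695 = 12.9695%.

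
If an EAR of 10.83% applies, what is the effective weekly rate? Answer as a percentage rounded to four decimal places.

0.1979%

The per-week rate i satisfies (1 + i)^52 = 1 + 0.1083.
i = 1.1083^(1/52) − 1 = 0.0019794 = 0.1979%.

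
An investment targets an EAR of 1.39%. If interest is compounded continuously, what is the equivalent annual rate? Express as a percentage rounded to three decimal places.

Continuous: nominal r satisfies e^r − 1 = 0.0139.
r = ln(1 + 0.0139) = ln(1.0139) = 0.013804 = 1.380%.

1.380%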